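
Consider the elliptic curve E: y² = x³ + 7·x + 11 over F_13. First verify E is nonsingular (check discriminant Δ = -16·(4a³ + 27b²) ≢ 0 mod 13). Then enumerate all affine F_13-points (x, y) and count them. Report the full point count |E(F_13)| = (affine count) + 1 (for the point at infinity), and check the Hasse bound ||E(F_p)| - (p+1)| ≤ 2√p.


Affine points = {(4, 5), (4, 8), (6, 3), (6, 10), (7, 0), (9, 6), (9, 7), (12, 4), (12, 9)}; affine count = 9; |E(F_13)| = 10.

Discriminant check: Δ ∝ 4a³ + 27b² = 4·7³ + 27·11² = 4·343 + 27·121 ≡ 11 (mod 13). Nonzero ⇒ E is nonsingular.
For each x ∈ F_13, compute rhs = x³ + 7·x + 11 mod 13, then count y ∈ F_13 with y² ≡ rhs.
  x = 0: rhs = 11, matching y values: none (0 points).
  x = 1: rhs = 6, matching y values: none (0 points).
  x = 2: rhs = 7, matching y values: none (0 points).
  x = 3: rhs = 7, matching y values: none (0 points).
  x = 4: rhs = 12, matching y values: 5, 8 (2 points).
  x = 5: rhs = 2, matching y values: none (0 points).
  x = 6: rhs = 9, matching y values: 3, 10 (2 points).
  x = 7: rhs = 0, matching y values: 0 (1 points).
  x = 8: rhs = 7, matching y values: none (0 points).
  x = 9: rhs = 10, matching y values: 6, 7 (2 points).
  x = 10: rhs = 2, matching y values: none (0 points).
  x = 11: rhs = 2, matching y values: none (0 points).
  x = 12: rhs = 3, matching y values: 4, 9 (2 points).
Total affine count: 9.
Full point count |E(F_13)| = 9 + 1 = 10.
Hasse bound: |10 − (13+1)| = |-4| = 4 ≤ 2√13 ≈ 7.2111 ✓.


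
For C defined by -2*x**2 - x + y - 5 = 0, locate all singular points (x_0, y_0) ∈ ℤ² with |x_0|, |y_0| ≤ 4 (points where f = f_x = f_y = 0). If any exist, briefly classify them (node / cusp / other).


No singular points in the scanned grid; C is smooth there.

Compute partial derivatives:
  f_x = -4*x - 1.
  f_y = 1.
f_y = 1 is a nonzero constant, so f_y never vanishes: no point (x, y) can satisfy f = f_x = f_y = 0. In particular no (x, y) ∈ {−4, ..., 4}² is singular; the curve is smooth.


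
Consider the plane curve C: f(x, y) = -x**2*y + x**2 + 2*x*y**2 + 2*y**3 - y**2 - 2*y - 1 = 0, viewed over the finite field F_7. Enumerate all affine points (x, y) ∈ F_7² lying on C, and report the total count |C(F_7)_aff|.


Affine F_7-points: {(0, 2), (1, 0), (1, 1), (1, 2), (4, 5), (5, 5), (6, 0)}; count = 7.

For each of the 49 pairs (x, y) ∈ F_7², evaluate f(x, y) mod 7. Record the zeros.
  x = 0: [0↦6, 1↦5, 2↦0, 3↦3, 4↦5, 5↦4, 6↦5]  zeros at y ∈ {2}
  x = 1: [0↦0, 1↦0, 2↦0, 3↦5, 4↦6, 5↦1, 6↦2]  zeros at y ∈ {0, 1, 2}
  x = 2: [0↦3, 1↦2, 2↦5, 3↦3, 4↦1, 5↦4, 6↦3]  zeros at y ∈ ∅
  x = 3: [0↦1, 1↦4, 2↦1, 3↦4, 4↦4, 5↦6, 6↦1]  zeros at y ∈ ∅
  x = 4: [0↦1, 1↦6, 2↦2, 3↦1, 4↦1, 5↦0, 6↦3]  zeros at y ∈ {5}
  x = 5: [0↦3, 1↦1, 2↦1, 3↦1, 4↦6, 5↦0, 6↦2]  zeros at y ∈ {5}
  x = 6: [0↦0, 1↦3, 2↦5, 3↦4, 4↦5, 5↦6, 6↦5]  zeros at y ∈ {0}
Collecting zeros: affine points = {(0, 2), (1, 0), (1, 1), (1, 2), (4, 5), (5, 5), (6, 0)}.
Total count |C(F_7)_aff| = 7.


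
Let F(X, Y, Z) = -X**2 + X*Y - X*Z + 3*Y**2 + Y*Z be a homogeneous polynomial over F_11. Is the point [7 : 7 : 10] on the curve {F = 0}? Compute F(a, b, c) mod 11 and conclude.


F(7,7,10) ≡ 4 (mod 11); P is NOT on the curve.

Evaluate F(7, 7, 10) term-by-term (mod 11).
  -X**2 ↦ -1·49·1·1 = -49
  X*Y ↦ 1·7·7·1 = 49
  -X*Z ↦ -1·7·1·10 = -70
  3*Y**2 ↦ 3·1·49·1 = 147
  Y*Z ↦ 1·1·7·10 = 70
Sum: F(7, 7, 10) = (-49) + (49) + (-70) + (147) + (70) = 147.
Reducing mod 11: 147 ≡ 4 (mod 11).
Since F(a, b, c) ≡ 4 ≠ 0 (mod 11), P does NOT lie on the curve.


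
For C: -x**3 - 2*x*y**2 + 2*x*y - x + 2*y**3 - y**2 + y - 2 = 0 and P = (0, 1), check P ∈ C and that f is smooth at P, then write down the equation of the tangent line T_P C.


Tangent line at P: -x + 5*y - 5 = 0.

Step 1: f(0, 1) = 0, so P lies on C.
Step 2: partial derivatives
  f_x(x, y) = -3*x**2 - 2*y**2 + 2*y - 1, f_y(x, y) = -4*x*y + 2*x + 6*y**2 - 2*y + 1.
  f_x(P) = -1, f_y(P) = 5 (gradient nonzero, so P is smooth).
Step 3: tangent line at P: -1·(x − 0) + 5·(y − 1) = 0.
Expanding: -x + 5*y - 5 = 0.


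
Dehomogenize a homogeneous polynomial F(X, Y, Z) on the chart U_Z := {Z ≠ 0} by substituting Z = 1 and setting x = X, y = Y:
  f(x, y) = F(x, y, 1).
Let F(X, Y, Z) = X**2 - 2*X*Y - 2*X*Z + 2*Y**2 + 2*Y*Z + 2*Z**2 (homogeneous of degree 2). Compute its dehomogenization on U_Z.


f(x, y) = x**2 - 2*x*y - 2*x + 2*y**2 + 2*y + 2

On U_Z we set Z = 1. Each monomial c·X^i·Y^j·Z^k in F becomes c·x^i·y^j·1^k = c·x^i·y^j.
Substituting Z = 1: F(X, Y, 1) = x**2 - 2*x*y - 2*x + 2*y**2 + 2*y + 2.
Note: deg(f) ≤ deg(F) = 2; strict inequality happens when F is divisible by Z (lost terms).


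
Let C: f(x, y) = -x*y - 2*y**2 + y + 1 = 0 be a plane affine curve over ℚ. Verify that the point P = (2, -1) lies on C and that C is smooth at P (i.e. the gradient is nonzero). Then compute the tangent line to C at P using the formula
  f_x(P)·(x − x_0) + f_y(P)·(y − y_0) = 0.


Tangent line at P: x + 3*y + 1 = 0.

Step 1: f(2, -1) = 0, so P lies on C.
Step 2: partial derivatives
  f_x(x, y) = -y, f_y(x, y) = -x - 4*y + 1.
  f_x(P) = 1, f_y(P) = 3 (gradient nonzero, so P is smooth).
Step 3: tangent line at P: 1·(x − 2) + 3·(y − -1) = 0.
Expanding: x + 3*y + 1 = 0.


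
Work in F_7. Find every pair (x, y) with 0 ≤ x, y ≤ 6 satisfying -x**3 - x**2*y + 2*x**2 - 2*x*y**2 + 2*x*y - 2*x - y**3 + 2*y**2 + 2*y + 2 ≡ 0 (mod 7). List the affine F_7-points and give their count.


Affine F_7-points: {(0, 5), (2, 2), (4, 5), (5, 1), (5, 6), (6, 0)}; count = 6.

For each of the 49 pairs (x, y) ∈ F_7², evaluate f(x, y) mod 7. Record the zeros.
  x = 0: [0↦2, 1↦5, 2↦6, 3↦6, 4↦6, 5↦0, 6↦3]  zeros at y ∈ {5}
  x = 1: [0↦1, 1↦3, 2↦6, 3↦4, 4↦5, 5↦3, 6↦6]  zeros at y ∈ ∅
  x = 2: [0↦5, 1↦4, 2↦0, 3↦1, 4↦1, 5↦1, 6↦2]  zeros at y ∈ {2}
  x = 3: [0↦1, 1↦2, 2↦3, 3↦5, 4↦2, 5↦2, 6↦6]  zeros at y ∈ ∅
  x = 4: [0↦4, 1↦5, 2↦2, 3↦3, 4↦2, 5↦0, 6↦5]  zeros at y ∈ {5}
  x = 5: [0↦1, 1↦0, 2↦5, 3↦3, 4↦2, 5↦3, 6↦0]  zeros at y ∈ {1, 6}
  x = 6: [0↦0, 1↦2, 2↦6, 3↦6, 4↦3, 5↦5, 6↦6]  zeros at y ∈ {0}
Collecting zeros: affine points = {(0, 5), (2, 2), (4, 5), (5, 1), (5, 6), (6, 0)}.
Total count |C(F_7)_aff| = 6.


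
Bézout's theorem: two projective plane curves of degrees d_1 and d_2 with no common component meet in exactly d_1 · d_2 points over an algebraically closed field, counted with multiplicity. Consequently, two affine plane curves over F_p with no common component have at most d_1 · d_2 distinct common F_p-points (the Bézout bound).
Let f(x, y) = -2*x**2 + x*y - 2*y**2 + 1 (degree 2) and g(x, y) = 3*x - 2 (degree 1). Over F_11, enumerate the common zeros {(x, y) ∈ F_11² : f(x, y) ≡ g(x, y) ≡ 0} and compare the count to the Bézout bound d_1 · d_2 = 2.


Common zeros: {(8, 1), (8, 3)}; count = 2; Bézout bound = 2.

deg(f) = 2, deg(g) = 1, so Bézout bound = 2.
Scan x ∈ F_11. For each x, list the y ∈ F_11 with f(x, y) ≡ 0 and those with g(x, y) ≡ 0 (mod 11); the common zeros in that column are the intersection.
  x = 0: f ≡ 0 at y ∈ ∅; g ≡ 0 at y ∈ ∅; common: ∅.
  x = 1: f ≡ 0 at y ∈ {8, 9}; g ≡ 0 at y ∈ ∅; common: ∅.
  x = 2: f ≡ 0 at y ∈ {2, 10}; g ≡ 0 at y ∈ ∅; common: ∅.
  x = 3: f ≡ 0 at y ∈ {8, 10}; g ≡ 0 at y ∈ ∅; common: ∅.
  x = 4: f ≡ 0 at y ∈ ∅; g ≡ 0 at y ∈ ∅; common: ∅.
  x = 5: f ≡ 0 at y ∈ ∅; g ≡ 0 at y ∈ ∅; common: ∅.
  x = 6: f ≡ 0 at y ∈ ∅; g ≡ 0 at y ∈ ∅; common: ∅.
  x = 7: f ≡ 0 at y ∈ ∅; g ≡ 0 at y ∈ ∅; common: ∅.
  x = 8: f ≡ 0 at y ∈ {1, 3}; g ≡ 0 at y ∈ {0, 1, 2, 3, 4, 5, 6, 7, 8, 9, 10}; common: {1, 3}.
  x = 9: f ≡ 0 at y ∈ {1, 9}; g ≡ 0 at y ∈ ∅; common: ∅.
  x = 10: f ≡ 0 at y ∈ {2, 3}; g ≡ 0 at y ∈ ∅; common: ∅.
Collecting: common zeros = {(8, 1), (8, 3)}, so the count is 2.
Comparison with the Bézout bound: 2 ≤ 2 = deg(f)·deg(g), as expected for curves with no common component (the bound is attained).


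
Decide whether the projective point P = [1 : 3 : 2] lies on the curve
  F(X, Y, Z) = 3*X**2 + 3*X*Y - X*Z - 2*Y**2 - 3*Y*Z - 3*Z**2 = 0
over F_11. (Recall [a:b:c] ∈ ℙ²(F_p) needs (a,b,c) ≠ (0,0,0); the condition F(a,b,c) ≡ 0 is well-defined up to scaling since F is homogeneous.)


F(1,3,2) ≡ 6 (mod 11); P is NOT on the curve.

Evaluate F(1, 3, 2) term-by-term (mod 11).
  3*X**2 ↦ 3·1·1·1 = 3
  3*X*Y ↦ 3·1·3·1 = 9
  -X*Z ↦ -1·1·1·2 = -2
  -2*Y**2 ↦ -2·1·9·1 = -18
  -3*Y*Z ↦ -3·1·3·2 = -18
  -3*Z**2 ↦ -3·1·1·4 = -12
Sum: F(1, 3, 2) = (3) + (9) + (-2) + (-18) + (-18) + (-12) = -38.
Reducing mod 11: -38 ≡ 6 (mod 11).
Since F(a, b, c) ≡ 6 ≠ 0 (mod 11), P does NOT lie on the curve.


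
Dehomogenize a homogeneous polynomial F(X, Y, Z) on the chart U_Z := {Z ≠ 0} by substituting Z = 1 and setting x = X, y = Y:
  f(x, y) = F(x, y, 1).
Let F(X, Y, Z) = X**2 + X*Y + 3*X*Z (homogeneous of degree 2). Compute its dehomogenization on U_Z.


f(x, y) = x**2 + x*y + 3*x

On U_Z we set Z = 1. Each monomial c·X^i·Y^j·Z^k in F becomes c·x^i·y^j·1^k = c·x^i·y^j.
Substituting Z = 1: F(X, Y, 1) = x**2 + x*y + 3*x.
Note: deg(f) ≤ deg(F) = 2; strict inequality happens when F is divisible by Z (lost terms).


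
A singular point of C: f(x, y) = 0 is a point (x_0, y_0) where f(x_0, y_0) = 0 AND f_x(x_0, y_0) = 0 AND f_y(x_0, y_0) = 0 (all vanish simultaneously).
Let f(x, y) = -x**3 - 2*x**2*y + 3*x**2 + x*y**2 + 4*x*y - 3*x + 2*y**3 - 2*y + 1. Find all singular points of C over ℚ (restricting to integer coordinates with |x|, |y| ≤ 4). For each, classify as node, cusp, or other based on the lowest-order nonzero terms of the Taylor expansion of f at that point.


Singular points: {(1, 0)}; classification: cusp.

Compute partial derivatives:
  f_x = -3*x**2 - 4*x*y + 6*x + y**2 + 4*y - 3.
  f_y = -2*x**2 + 2*x*y + 4*x + 6*y**2 - 2.
Scan x_0 ∈ {−4, ..., 4}. For each x_0, f_y(x_0, y) is a polynomial in y; find its integer roots y ∈ {−4, ..., 4}, then test f_x and f at those candidates.
  x = -4: f_y(-4, y) = 6*y**2 - 8*y - 50; no integer root y with |y| ≤ 4.
  x = -3: f_y(-3, y) = 6*y**2 - 6*y - 32; no integer root y with |y| ≤ 4.
  x = -2: f_y(-2, y) = 6*y**2 - 4*y - 18; no integer root y with |y| ≤ 4.
  x = -1: f_y(-1, y) = 6*y**2 - 2*y - 8; vanishes at y ∈ {-1}. (-1, -1): f_x = -19 ≠ 0.
  x = 0: f_y(0, y) = 6*y**2 - 2; no integer root y with |y| ≤ 4.
  x = 1: f_y(1, y) = 6*y**2 + 2*y; vanishes at y ∈ {0}. (1, 0): f_x = 0, f = 0 — SINGULAR.
  x = 2: f_y(2, y) = 6*y**2 + 4*y - 2; vanishes at y ∈ {-1}. (2, -1): f_x = 2 ≠ 0.
  x = 3: f_y(3, y) = 6*y**2 + 6*y - 8; no integer root y with |y| ≤ 4.
  x = 4: f_y(4, y) = 6*y**2 + 8*y - 18; no integer root y with |y| ≤ 4.
Only singular point on the grid: (1, 0).
Classify: substitute x = 1 + u, y = 0 + v and expand: f = -u**3 - 2*u**2*v + u*v**2 + 2*v**3 + v**2.
No constant or linear terms (consistent with a singular point). Quadratic part: v**2. Cubic part: -u**3 - 2*u**2*v + u*v**2 + 2*v**3.
The quadratic part v**2 is a perfect square, so there is a single (double) tangent line v = 0, i.e. y = 0. Restricting the cubic part to that line (v = 0) leaves -u**3 ≠ 0, so f is not divisible by v and the branch is v² ≈ u**3 to lowest order — this is a cusp.
Classification: cusp.


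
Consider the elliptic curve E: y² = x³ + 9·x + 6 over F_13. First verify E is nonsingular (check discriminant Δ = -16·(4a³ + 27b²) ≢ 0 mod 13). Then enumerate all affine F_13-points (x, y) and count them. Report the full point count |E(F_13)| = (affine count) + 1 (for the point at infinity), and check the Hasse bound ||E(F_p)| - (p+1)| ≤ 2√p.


Affine points = {(1, 4), (1, 9), (6, 4), (6, 9), (7, 3), (7, 10), (9, 6), (9, 7), (10, 2), (10, 11), (12, 3), (12, 10)}; affine count = 12; |E(F_13)| = 13.

Discriminant check: Δ ∝ 4a³ + 27b² = 4·9³ + 27·6² = 4·729 + 27·36 ≡ 1 (mod 13). Nonzero ⇒ E is nonsingular.
For each x ∈ F_13, compute rhs = x³ + 9·x + 6 mod 13, then count y ∈ F_13 with y² ≡ rhs.
  x = 0: rhs = 6, matching y values: none (0 points).
  x = 1: rhs = 3, matching y values: 4, 9 (2 points).
  x = 2: rhs = 6, matching y values: none (0 points).
  x = 3: rhs = 8, matching y values: none (0 points).
  x = 4: rhs = 2, matching y values: none (0 points).
  x = 5: rhs = 7, matching y values: none (0 points).
  x = 6: rhs = 3, matching y values: 4, 9 (2 points).
  x = 7: rhs = 9, matching y values: 3, 10 (2 points).
  x = 8: rhs = 5, matching y values: none (0 points).
  x = 9: rhs = 10, matching y values: 6, 7 (2 points).
  x = 10: rhs = 4, matching y values: 2, 11 (2 points).
  x = 11: rhs = 6, matching y values: none (0 points).
  x = 12: rhs = 9, matching y values: 3, 10 (2 points).
Total affine count: 12.
Full point count |E(F_13)| = 12 + 1 = 13.
Hasse bound: |13 − (13+1)| = |-1| = 1 ≤ 2√13 ≈ 7.2111 ✓.


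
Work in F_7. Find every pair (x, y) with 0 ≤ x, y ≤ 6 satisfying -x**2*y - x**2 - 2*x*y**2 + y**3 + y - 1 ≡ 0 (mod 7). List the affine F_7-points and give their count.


Affine F_7-points: {(1, 3), (2, 6), (3, 2), (5, 3), (6, 2)}; count = 5.

For each of the 49 pairs (x, y) ∈ F_7², evaluate f(x, y) mod 7. Record the zeros.
  x = 0: [0↦6, 1↦1, 2↦2, 3↦1, 4↦4, 5↦3, 6↦4]  zeros at y ∈ ∅
  x = 1: [0↦5, 1↦4, 2↦5, 3↦0, 4↦2, 5↦3, 6↦2]  zeros at y ∈ {3}
  x = 2: [0↦2, 1↦3, 2↦2, 3↦5, 4↦4, 5↦5, 6↦0]  zeros at y ∈ {6}
  x = 3: [0↦4, 1↦5, 2↦0, 3↦2, 4↦3, 5↦2, 6↦5]  zeros at y ∈ {2}
  x = 4: [0↦4, 1↦3, 2↦6, 3↦5, 4↦6, 5↦1, 6↦3]  zeros at y ∈ ∅
  x = 5: [0↦2, 1↦4, 2↦6, 3↦0, 4↦6, 5↦2, 6↦1]  zeros at y ∈ {3}
  x = 6: [0↦5, 1↦1, 2↦0, 3↦1, 4↦3, 5↦5, 6↦6]  zeros at y ∈ {2}
Collecting zeros: affine points = {(1, 3), (2, 6), (3, 2), (5, 3), (6, 2)}.
Total count |C(F_7)_aff| = 5.


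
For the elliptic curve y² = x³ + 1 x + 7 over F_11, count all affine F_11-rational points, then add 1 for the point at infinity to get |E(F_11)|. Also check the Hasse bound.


Affine points = {(1, 3), (1, 8), (3, 2), (3, 9), (4, 3), (4, 8), (5, 4), (5, 7), (6, 3), (6, 8), (7, 4), (7, 7), (10, 4), (10, 7)}; affine count = 14; |E(F_11)| = 15.

Discriminant check: Δ ∝ 4a³ + 27b² = 4·1³ + 27·7² = 4·1 + 27·49 ≡ 7 (mod 11). Nonzero ⇒ E is nonsingular.
For each x ∈ F_11, compute rhs = x³ + 1·x + 7 mod 11, then count y ∈ F_11 with y² ≡ rhs.
  x = 0: rhs = 7, matching y values: none (0 points).
  x = 1: rhs = 9, matching y values: 3, 8 (2 points).
  x = 2: rhs = 6, matching y values: none (0 points).
  x = 3: rhs = 4, matching y values: 2, 9 (2 points).
  x = 4: rhs = 9, matching y values: 3, 8 (2 points).
  x = 5: rhs = 5, matching y values: 4, 7 (2 points).
  x = 6: rhs = 9, matching y values: 3, 8 (2 points).
  x = 7: rhs = 5, matching y values: 4, 7 (2 points).
  x = 8: rhs = 10, matching y values: none (0 points).
  x = 9: rhs = 8, matching y values: none (0 points).
  x = 10: rhs = 5, matching y values: 4, 7 (2 points).
Total affine count: 14.
Full point count |E(F_11)| = 14 + 1 = 15.
Hasse bound: |15 − (11+1)| = |3| = 3 ≤ 2√11 ≈ 6.6332 ✓.


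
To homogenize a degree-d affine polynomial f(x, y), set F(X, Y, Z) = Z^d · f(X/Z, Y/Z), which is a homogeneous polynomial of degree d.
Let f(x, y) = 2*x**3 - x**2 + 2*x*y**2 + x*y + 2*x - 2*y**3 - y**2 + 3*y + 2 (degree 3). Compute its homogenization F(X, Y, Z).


F(X, Y, Z) = 2*X**3 - X**2*Z + 2*X*Y**2 + X*Y*Z + 2*X*Z**2 - 2*Y**3 - Y**2*Z + 3*Y*Z**2 + 2*Z**3

deg(f) = 3.
Substitute x = X/Z, y = Y/Z into f, then multiply by Z^3.
  monomial 2·x^3·y^0 ↦ 2·X^3·Y^0·Z^0.
  monomial -1·x^2·y^0 ↦ -1·X^2·Y^0·Z^1.
  monomial 2·x^1·y^2 ↦ 2·X^1·Y^2·Z^0.
  monomial 1·x^1·y^1 ↦ 1·X^1·Y^1·Z^1.
  monomial 2·x^1·y^0 ↦ 2·X^1·Y^0·Z^2.
  monomial -2·x^0·y^3 ↦ -2·X^0·Y^3·Z^0.
  monomial -1·x^0·y^2 ↦ -1·X^0·Y^2·Z^1.
  monomial 3·x^0·y^1 ↦ 3·X^0·Y^1·Z^2.
  monomial 2·x^0·y^0 ↦ 2·X^0·Y^0·Z^3.
Collecting: F(X, Y, Z) = 2*X**3 - X**2*Z + 2*X*Y**2 + X*Y*Z + 2*X*Z**2 - 2*Y**3 - Y**2*Z + 3*Y*Z**2 + 2*Z**3.


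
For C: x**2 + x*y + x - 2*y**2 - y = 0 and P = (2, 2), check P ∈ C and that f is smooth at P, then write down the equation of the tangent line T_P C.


Tangent line at P: 7*x - 7*y = 0.

Step 1: f(2, 2) = 0, so P lies on C.
Step 2: partial derivatives
  f_x(x, y) = 2*x + y + 1, f_y(x, y) = x - 4*y - 1.
  f_x(P) = 7, f_y(P) = -7 (gradient nonzero, so P is smooth).
Step 3: tangent line at P: 7·(x − 2) + -7·(y − 2) = 0.
Expanding: 7*x - 7*y = 0.


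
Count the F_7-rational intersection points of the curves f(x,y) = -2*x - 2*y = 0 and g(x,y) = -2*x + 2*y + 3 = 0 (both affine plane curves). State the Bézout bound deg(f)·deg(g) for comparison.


Common zeros: {(6, 1)}; count = 1; Bézout bound = 1.

deg(f) = 1, deg(g) = 1, so Bézout bound = 1.
Scan x ∈ F_7. For each x, list the y ∈ F_7 with f(x, y) ≡ 0 and those with g(x, y) ≡ 0 (mod 7); the common zeros in that column are the intersection.
  x = 0: f ≡ 0 at y ∈ {0}; g ≡ 0 at y ∈ {2}; common: ∅.
  x = 1: f ≡ 0 at y ∈ {6}; g ≡ 0 at y ∈ {3}; common: ∅.
  x = 2: f ≡ 0 at y ∈ {5}; g ≡ 0 at y ∈ {4}; common: ∅.
  x = 3: f ≡ 0 at y ∈ {4}; g ≡ 0 at y ∈ {5}; common: ∅.
  x = 4: f ≡ 0 at y ∈ {3}; g ≡ 0 at y ∈ {6}; common: ∅.
  x = 5: f ≡ 0 at y ∈ {2}; g ≡ 0 at y ∈ {0}; common: ∅.
  x = 6: f ≡ 0 at y ∈ {1}; g ≡ 0 at y ∈ {1}; common: {1}.
Collecting: common zeros = {(6, 1)}, so the count is 1.
Comparison with the Bézout bound: 1 ≤ 1 = deg(f)·deg(g), as expected for curves with no common component (the bound is attained).


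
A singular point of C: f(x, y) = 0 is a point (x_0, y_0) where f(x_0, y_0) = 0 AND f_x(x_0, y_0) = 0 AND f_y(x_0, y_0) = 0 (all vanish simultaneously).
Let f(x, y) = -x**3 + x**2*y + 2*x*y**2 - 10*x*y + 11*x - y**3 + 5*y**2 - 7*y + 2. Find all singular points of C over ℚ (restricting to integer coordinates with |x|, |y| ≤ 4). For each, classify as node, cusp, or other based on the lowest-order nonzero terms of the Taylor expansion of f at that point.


Singular points: {(1, 2)}; classification: node.

Compute partial derivatives:
  f_x = -3*x**2 + 2*x*y + 2*y**2 - 10*y + 11.
  f_y = x**2 + 4*x*y - 10*x - 3*y**2 + 10*y - 7.
Scan x_0 ∈ {−4, ..., 4}. For each x_0, f_y(x_0, y) is a polynomial in y; find its integer roots y ∈ {−4, ..., 4}, then test f_x and f at those candidates.
  x = -4: f_y(-4, y) = -3*y**2 - 6*y + 49; no integer root y with |y| ≤ 4.
  x = -3: f_y(-3, y) = -3*y**2 - 2*y + 32; no integer root y with |y| ≤ 4.
  x = -2: f_y(-2, y) = -3*y**2 + 2*y + 17; no integer root y with |y| ≤ 4.
  x = -1: f_y(-1, y) = -3*y**2 + 6*y + 4; no integer root y with |y| ≤ 4.
  x = 0: f_y(0, y) = -3*y**2 + 10*y - 7; vanishes at y ∈ {1}. (0, 1): f_x = 3 ≠ 0.
  x = 1: f_y(1, y) = -3*y**2 + 14*y - 16; vanishes at y ∈ {2}. (1, 2): f_x = 0, f = 0 — SINGULAR.
  x = 2: f_y(2, y) = -3*y**2 + 18*y - 23; no integer root y with |y| ≤ 4.
  x = 3: f_y(3, y) = -3*y**2 + 22*y - 28; no integer root y with |y| ≤ 4.
  x = 4: f_y(4, y) = -3*y**2 + 26*y - 31; no integer root y with |y| ≤ 4.
Only singular point on the grid: (1, 2).
Classify: substitute x = 1 + u, y = 2 + v and expand: f = -u**3 + u**2*v - u**2 + 2*u*v**2 - v**3 + v**2.
No constant or linear terms (consistent with a singular point). Quadratic part: -u**2 + v**2. Cubic part: -u**3 + u**2*v + 2*u*v**2 - v**3.
The quadratic part v**2 - u**2 = (v − u)(v + u) splits into two distinct linear factors, so there are two distinct tangent lines y − 2 = ±(x − 1) — this is a node (ordinary double point).
Classification: node.


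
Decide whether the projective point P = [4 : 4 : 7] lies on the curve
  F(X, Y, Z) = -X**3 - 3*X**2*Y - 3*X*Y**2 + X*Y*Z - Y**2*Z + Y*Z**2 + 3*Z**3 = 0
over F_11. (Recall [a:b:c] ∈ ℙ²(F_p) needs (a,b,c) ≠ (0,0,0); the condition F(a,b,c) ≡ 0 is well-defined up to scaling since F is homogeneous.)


F(4,4,7) ≡ 7 (mod 11); P is NOT on the curve.

Evaluate F(4, 4, 7) term-by-term (mod 11).
  -X**3 ↦ -1·64·1·1 = -64
  -3*X**2*Y ↦ -3·16·4·1 = -192
  -3*X*Y**2 ↦ -3·4·16·1 = -192
  X*Y*Z ↦ 1·4·4·7 = 112
  -Y**2*Z ↦ -1·1·16·7 = -112
  Y*Z**2 ↦ 1·1·4·49 = 196
  3*Z**3 ↦ 3·1·1·343 = 1029
Sum: F(4, 4, 7) = (-64) + (-192) + (-192) + (112) + (-112) + (196) + (1029) = 777.
Reducing mod 11: 777 ≡ 7 (mod 11).
Since F(a, b, c) ≡ 7 ≠ 0 (mod 11), P does NOT lie on the curve.


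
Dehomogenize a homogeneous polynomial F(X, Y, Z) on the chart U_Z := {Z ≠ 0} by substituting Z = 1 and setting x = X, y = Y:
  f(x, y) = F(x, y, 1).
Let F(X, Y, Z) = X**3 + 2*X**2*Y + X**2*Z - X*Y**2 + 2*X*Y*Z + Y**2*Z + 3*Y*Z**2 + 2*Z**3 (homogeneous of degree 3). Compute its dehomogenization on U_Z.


f(x, y) = x**3 + 2*x**2*y + x**2 - x*y**2 + 2*x*y + y**2 + 3*y + 2

On U_Z we set Z = 1. Each monomial c·X^i·Y^j·Z^k in F becomes c·x^i·y^j·1^k = c·x^i·y^j.
Substituting Z = 1: F(X, Y, 1) = x**3 + 2*x**2*y + x**2 - x*y**2 + 2*x*y + y**2 + 3*y + 2.
Note: deg(f) ≤ deg(F) = 3; strict inequality happens when F is divisible by Z (lost terms).


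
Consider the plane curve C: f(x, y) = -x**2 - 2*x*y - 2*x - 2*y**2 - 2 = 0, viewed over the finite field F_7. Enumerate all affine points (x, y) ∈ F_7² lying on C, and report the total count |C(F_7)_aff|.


Affine F_7-points: {(5, 1)}; count = 1.

For each of the 49 pairs (x, y) ∈ F_7², evaluate f(x, y) mod 7. Record the zeros.
  x = 0: [0↦5, 1↦3, 2↦4, 3↦1, 4↦1, 5↦4, 6↦3]  zeros at y ∈ ∅
  x = 1: [0↦2, 1↦5, 2↦4, 3↦6, 4↦4, 5↦5, 6↦2]  zeros at y ∈ ∅
  x = 2: [0↦4, 1↦5, 2↦2, 3↦2, 4↦5, 5↦4, 6↦6]  zeros at y ∈ ∅
  x = 3: [0↦4, 1↦3, 2↦5, 3↦3, 4↦4, 5↦1, 6↦1]  zeros at y ∈ ∅
  x = 4: [0↦2, 1↦6, 2↦6, 3↦2, 4↦1, 5↦3, 6↦1]  zeros at y ∈ ∅
  x = 5: [0↦5, 1↦0, 2↦5, 3↦6, 4↦3, 5↦3, 6↦6]  zeros at y ∈ {1}
  x = 6: [0↦6, 1↦6, 2↦2, 3↦1, 4↦3, 5↦1, 6↦2]  zeros at y ∈ ∅
Collecting zeros: affine points = {(5, 1)}.
Total count |C(F_7)_aff| = 1.


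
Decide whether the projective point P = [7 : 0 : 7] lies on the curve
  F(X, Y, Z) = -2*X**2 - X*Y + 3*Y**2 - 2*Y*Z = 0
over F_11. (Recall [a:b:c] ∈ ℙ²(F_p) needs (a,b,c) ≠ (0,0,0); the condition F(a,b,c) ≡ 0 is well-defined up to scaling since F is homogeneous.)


F(7,0,7) ≡ 1 (mod 11); P is NOT on the curve.

Evaluate F(7, 0, 7) term-by-term (mod 11).
  -2*X**2 ↦ -2·49·1·1 = -98
  -X*Y ↦ -1·7·0·1 = 0
  3*Y**2 ↦ 3·1·0·1 = 0
  -2*Y*Z ↦ -2·1·0·7 = 0
Sum: F(7, 0, 7) = (-98) + (0) + (0) + (0) = -98.
Reducing mod 11: -98 ≡ 1 (mod 11).
Since F(a, b, c) ≡ 1 ≠ 0 (mod 11), P does NOT lie on the curve.


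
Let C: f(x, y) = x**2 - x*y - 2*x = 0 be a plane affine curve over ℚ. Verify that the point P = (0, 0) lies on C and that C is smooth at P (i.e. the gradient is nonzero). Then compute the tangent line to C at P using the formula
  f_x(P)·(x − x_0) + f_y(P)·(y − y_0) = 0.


Tangent line at P: -2*x = 0.

Step 1: f(0, 0) = 0, so P lies on C.
Step 2: partial derivatives
  f_x(x, y) = 2*x - y - 2, f_y(x, y) = -x.
  f_x(P) = -2, f_y(P) = 0 (gradient nonzero, so P is smooth).
Step 3: tangent line at P: -2·(x − 0) + 0·(y − 0) = 0.
Expanding: -2*x = 0.


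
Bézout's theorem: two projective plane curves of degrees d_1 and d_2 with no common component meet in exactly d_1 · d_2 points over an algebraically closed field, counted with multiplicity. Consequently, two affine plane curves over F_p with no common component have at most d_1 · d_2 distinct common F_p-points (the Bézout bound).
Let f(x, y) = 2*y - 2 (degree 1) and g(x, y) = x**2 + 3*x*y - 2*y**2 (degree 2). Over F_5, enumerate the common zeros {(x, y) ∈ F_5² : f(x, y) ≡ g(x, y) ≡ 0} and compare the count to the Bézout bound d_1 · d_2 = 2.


Common zeros: ∅; count = 0; Bézout bound = 2.

deg(f) = 1, deg(g) = 2, so Bézout bound = 2.
Scan x ∈ F_5. For each x, list the y ∈ F_5 with f(x, y) ≡ 0 and those with g(x, y) ≡ 0 (mod 5); the common zeros in that column are the intersection.
  x = 0: f ≡ 0 at y ∈ {1}; g ≡ 0 at y ∈ {0}; common: ∅.
  x = 1: f ≡ 0 at y ∈ {1}; g ≡ 0 at y ∈ ∅; common: ∅.
  x = 2: f ≡ 0 at y ∈ {1}; g ≡ 0 at y ∈ ∅; common: ∅.
  x = 3: f ≡ 0 at y ∈ {1}; g ≡ 0 at y ∈ ∅; common: ∅.
  x = 4: f ≡ 0 at y ∈ {1}; g ≡ 0 at y ∈ ∅; common: ∅.
Collecting: common zeros = ∅, so the count is 0.
Comparison with the Bézout bound: 0 ≤ 2 = deg(f)·deg(g), as expected for curves with no common component (the affine F_5-count falls short of the bound because intersections may lie at infinity, over extension fields, or carry multiplicity).


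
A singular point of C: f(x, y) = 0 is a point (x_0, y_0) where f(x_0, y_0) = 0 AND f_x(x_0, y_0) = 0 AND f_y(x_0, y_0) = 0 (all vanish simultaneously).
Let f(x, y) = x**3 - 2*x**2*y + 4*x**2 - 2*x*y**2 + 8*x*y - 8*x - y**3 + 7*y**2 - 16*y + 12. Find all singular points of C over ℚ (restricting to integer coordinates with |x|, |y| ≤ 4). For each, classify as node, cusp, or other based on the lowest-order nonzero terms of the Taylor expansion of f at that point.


Singular points: {(0, 2)}; classification: cusp.

Compute partial derivatives:
  f_x = 3*x**2 - 4*x*y + 8*x - 2*y**2 + 8*y - 8.
  f_y = -2*x**2 - 4*x*y + 8*x - 3*y**2 + 14*y - 16.
Scan x_0 ∈ {−4, ..., 4}. For each x_0, f_y(x_0, y) is a polynomial in y; find its integer roots y ∈ {−4, ..., 4}, then test f_x and f at those candidates.
  x = -4: f_y(-4, y) = -3*y**2 + 30*y - 80; no integer root y with |y| ≤ 4.
  x = -3: f_y(-3, y) = -3*y**2 + 26*y - 58; no integer root y with |y| ≤ 4.
  x = -2: f_y(-2, y) = -3*y**2 + 22*y - 40; vanishes at y ∈ {4}. (-2, 4): f_x = 20 ≠ 0.
  x = -1: f_y(-1, y) = -3*y**2 + 18*y - 26; no integer root y with |y| ≤ 4.
  x = 0: f_y(0, y) = -3*y**2 + 14*y - 16; vanishes at y ∈ {2}. (0, 2): f_x = 0, f = 0 — SINGULAR.
  x = 1: f_y(1, y) = -3*y**2 + 10*y - 10; no integer root y with |y| ≤ 4.
  x = 2: f_y(2, y) = -3*y**2 + 6*y - 8; no integer root y with |y| ≤ 4.
  x = 3: f_y(3, y) = -3*y**2 + 2*y - 10; no integer root y with |y| ≤ 4.
  x = 4: f_y(4, y) = -3*y**2 - 2*y - 16; no integer root y with |y| ≤ 4.
Only singular point on the grid: (0, 2).
Classify: substitute x = 0 + u, y = 2 + v and expand: f = u**3 - 2*u**2*v - 2*u*v**2 - v**3 + v**2.
No constant or linear terms (consistent with a singular point). Quadratic part: v**2. Cubic part: u**3 - 2*u**2*v - 2*u*v**2 - v**3.
The quadratic part v**2 is a perfect square, so there is a single (double) tangent line v = 0, i.e. y = 2. Restricting the cubic part to that line (v = 0) leaves u**3 ≠ 0, so f is not divisible by v and the branch is v² ≈ -u**3 to lowest order — this is a cusp.
Classification: cusp.


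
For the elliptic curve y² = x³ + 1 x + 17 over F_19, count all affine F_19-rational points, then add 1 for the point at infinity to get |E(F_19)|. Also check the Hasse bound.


Affine points = {(0, 6), (0, 13), (1, 0), (3, 3), (3, 16), (4, 3), (4, 16), (6, 7), (6, 12), (7, 5), (7, 14), (8, 9), (8, 10), (10, 1), (10, 18), (12, 3), (12, 16), (13, 2), (13, 17), (14, 1), (14, 18), (15, 5), (15, 14), (16, 5), (16, 14), (17, 8), (17, 11)}; affine count = 27; |E(F_19)| = 28.

Discriminant check: Δ ∝ 4a³ + 27b² = 4·1³ + 27·17² = 4·1 + 27·289 ≡ 17 (mod 19). Nonzero ⇒ E is nonsingular.
For each x ∈ F_19, compute rhs = x³ + 1·x + 17 mod 19, then count y ∈ F_19 with y² ≡ rhs.
  x = 0: rhs = 17, matching y values: 6, 13 (2 points).
  x = 1: rhs = 0, matching y values: 0 (1 points).
  x = 2: rhs = 8, matching y values: none (0 points).
  x = 3: rhs = 9, matching y values: 3, 16 (2 points).
  x = 4: rhs = 9, matching y values: 3, 16 (2 points).
  x = 5: rhs = 14, matching y values: none (0 points).
  x = 6: rhs = 11, matching y values: 7, 12 (2 points).
  x = 7: rhs = 6, matching y values: 5, 14 (2 points).
  x = 8: rhs = 5, matching y values: 9, 10 (2 points).
  x = 9: rhs = 14, matching y values: none (0 points).
  x = 10: rhs = 1, matching y values: 1, 18 (2 points).
  x = 11: rhs = 10, matching y values: none (0 points).
  x = 12: rhs = 9, matching y values: 3, 16 (2 points).
  x = 13: rhs = 4, matching y values: 2, 17 (2 points).
  x = 14: rhs = 1, matching y values: 1, 18 (2 points).
  x = 15: rhs = 6, matching y values: 5, 14 (2 points).
  x = 16: rhs = 6, matching y values: 5, 14 (2 points).
  x = 17: rhs = 7, matching y values: 8, 11 (2 points).
  x = 18: rhs = 15, matching y values: none (0 points).
Total affine count: 27.
Full point count |E(F_19)| = 27 + 1 = 28.
Hasse bound: |28 − (19+1)| = |8| = 8 ≤ 2√19 ≈ 8.7178 ✓.


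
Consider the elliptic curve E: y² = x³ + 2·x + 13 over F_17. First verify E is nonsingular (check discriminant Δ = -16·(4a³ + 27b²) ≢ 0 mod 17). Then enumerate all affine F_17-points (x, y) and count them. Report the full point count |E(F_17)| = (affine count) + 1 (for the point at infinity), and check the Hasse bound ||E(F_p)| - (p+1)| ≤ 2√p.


Affine points = {(0, 8), (0, 9), (1, 4), (1, 13), (2, 5), (2, 12), (4, 0), (7, 8), (7, 9), (10, 8), (10, 9), (13, 3), (13, 14), (15, 1), (15, 16)}; affine count = 15; |E(F_17)| = 16.

Discriminant check: Δ ∝ 4a³ + 27b² = 4·2³ + 27·13² = 4·8 + 27·169 ≡ 5 (mod 17). Nonzero ⇒ E is nonsingular.
For each x ∈ F_17, compute rhs = x³ + 2·x + 13 mod 17, then count y ∈ F_17 with y² ≡ rhs.
  x = 0: rhs = 13, matching y values: 8, 9 (2 points).
  x = 1: rhs = 16, matching y values: 4, 13 (2 points).
  x = 2: rhs = 8, matching y values: 5, 12 (2 points).
  x = 3: rhs = 12, matching y values: none (0 points).
  x = 4: rhs = 0, matching y values: 0 (1 points).
  x = 5: rhs = 12, matching y values: none (0 points).
  x = 6: rhs = 3, matching y values: none (0 points).
  x = 7: rhs = 13, matching y values: 8, 9 (2 points).
  x = 8: rhs = 14, matching y values: none (0 points).
  x = 9: rhs = 12, matching y values: none (0 points).
  x = 10: rhs = 13, matching y values: 8, 9 (2 points).
  x = 11: rhs = 6, matching y values: none (0 points).
  x = 12: rhs = 14, matching y values: none (0 points).
  x = 13: rhs = 9, matching y values: 3, 14 (2 points).
  x = 14: rhs = 14, matching y values: none (0 points).
  x = 15: rhs = 1, matching y values: 1, 16 (2 points).
  x = 16: rhs = 10, matching y values: none (0 points).
Total affine count: 15.
Full point count |E(F_17)| = 15 + 1 = 16.
Hasse bound: |16 − (17+1)| = |-2| = 2 ≤ 2√17 ≈ 8.2462 ✓.


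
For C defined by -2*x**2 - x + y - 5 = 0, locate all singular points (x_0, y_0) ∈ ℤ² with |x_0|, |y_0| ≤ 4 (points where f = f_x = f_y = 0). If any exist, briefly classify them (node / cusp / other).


No singular points in the scanned grid; C is smooth there.

Compute partial derivatives:
  f_x = -4*x - 1.
  f_y = 1.
f_y = 1 is a nonzero constant, so f_y never vanishes: no point (x, y) can satisfy f = f_x = f_y = 0. In particular no (x, y) ∈ {−4, ..., 4}² is singular; the curve is smooth.


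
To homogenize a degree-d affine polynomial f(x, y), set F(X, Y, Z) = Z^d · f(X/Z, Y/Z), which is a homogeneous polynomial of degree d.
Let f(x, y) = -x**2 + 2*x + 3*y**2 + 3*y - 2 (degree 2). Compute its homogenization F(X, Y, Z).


F(X, Y, Z) = -X**2 + 2*X*Z + 3*Y**2 + 3*Y*Z - 2*Z**2

deg(f) = 2.
Substitute x = X/Z, y = Y/Z into f, then multiply by Z^2.
  monomial -1·x^2·y^0 ↦ -1·X^2·Y^0·Z^0.
  monomial 2·x^1·y^0 ↦ 2·X^1·Y^0·Z^1.
  monomial 3·x^0·y^2 ↦ 3·X^0·Y^2·Z^0.
  monomial 3·x^0·y^1 ↦ 3·X^0·Y^1·Z^1.
  monomial -2·x^0·y^0 ↦ -2·X^0·Y^0·Z^2.
Collecting: F(X, Y, Z) = -X**2 + 2*X*Z + 3*Y**2 + 3*Y*Z - 2*Z**2.


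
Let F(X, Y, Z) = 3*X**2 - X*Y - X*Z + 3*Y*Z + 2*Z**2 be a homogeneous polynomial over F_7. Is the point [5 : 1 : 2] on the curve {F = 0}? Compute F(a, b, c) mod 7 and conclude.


F(5,1,2) ≡ 4 (mod 7); P is NOT on the curve.

Evaluate F(5, 1, 2) term-by-term (mod 7).
  3*X**2 ↦ 3·25·1·1 = 75
  -X*Y ↦ -1·5·1·1 = -5
  -X*Z ↦ -1·5·1·2 = -10
  3*Y*Z ↦ 3·1·1·2 = 6
  2*Z**2 ↦ 2·1·1·4 = 8
Sum: F(5, 1, 2) = (75) + (-5) + (-10) + (6) + (8) = 74.
Reducing mod 7: 74 ≡ 4 (mod 7).
Since F(a, b, c) ≡ 4 ≠ 0 (mod 7), P does NOT lie on the curve.


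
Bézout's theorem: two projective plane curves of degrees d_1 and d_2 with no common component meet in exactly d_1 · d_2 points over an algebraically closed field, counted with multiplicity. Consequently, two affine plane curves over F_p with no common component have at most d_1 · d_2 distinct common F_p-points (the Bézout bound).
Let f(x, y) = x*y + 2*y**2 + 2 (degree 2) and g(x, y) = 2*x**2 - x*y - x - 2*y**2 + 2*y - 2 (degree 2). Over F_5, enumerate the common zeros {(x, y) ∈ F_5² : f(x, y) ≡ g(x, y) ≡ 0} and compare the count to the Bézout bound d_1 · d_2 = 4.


Common zeros: ∅; count = 0; Bézout bound = 4.

deg(f) = 2, deg(g) = 2, so Bézout bound = 4.
Scan x ∈ F_5. For each x, list the y ∈ F_5 with f(x, y) ≡ 0 and those with g(x, y) ≡ 0 (mod 5); the common zeros in that column are the intersection.
  x = 0: f ≡ 0 at y ∈ {2, 3}; g ≡ 0 at y ∈ ∅; common: ∅.
  x = 1: f ≡ 0 at y ∈ {1}; g ≡ 0 at y ∈ ∅; common: ∅.
  x = 2: f ≡ 0 at y ∈ ∅; g ≡ 0 at y ∈ ∅; common: ∅.
  x = 3: f ≡ 0 at y ∈ ∅; g ≡ 0 at y ∈ {1}; common: ∅.
  x = 4: f ≡ 0 at y ∈ {4}; g ≡ 0 at y ∈ ∅; common: ∅.
Collecting: common zeros = ∅, so the count is 0.
Comparison with the Bézout bound: 0 ≤ 4 = deg(f)·deg(g), as expected for curves with no common component (the affine F_5-count falls short of the bound because intersections may lie at infinity, over extension fields, or carry multiplicity).


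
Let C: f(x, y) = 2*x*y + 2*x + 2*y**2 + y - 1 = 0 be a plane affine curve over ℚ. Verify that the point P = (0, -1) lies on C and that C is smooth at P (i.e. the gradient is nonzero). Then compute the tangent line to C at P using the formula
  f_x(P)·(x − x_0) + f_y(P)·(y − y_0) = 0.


Tangent line at P: -3*y - 3 = 0.

Step 1: f(0, -1) = 0, so P lies on C.
Step 2: partial derivatives
  f_x(x, y) = 2*y + 2, f_y(x, y) = 2*x + 4*y + 1.
  f_x(P) = 0, f_y(P) = -3 (gradient nonzero, so P is smooth).
Step 3: tangent line at P: 0·(x − 0) + -3·(y − -1) = 0.
Expanding: -3*y - 3 = 0.


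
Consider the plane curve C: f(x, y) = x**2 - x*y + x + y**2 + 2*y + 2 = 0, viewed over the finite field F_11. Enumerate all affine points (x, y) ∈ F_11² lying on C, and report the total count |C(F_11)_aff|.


Affine F_11-points: {(2, 5), (2, 6), (3, 6), (4, 0), (4, 2), (6, 0), (6, 4), (8, 2), (8, 4), (9, 9), (10, 9), (10, 10)}; count = 12.

For each of the 121 pairs (x, y) ∈ F_11², evaluate f(x, y) mod 11. Record the zeros.
  x = 0: [0↦2, 1↦5, 2↦10, 3↦6, 4↦4, 5↦4, 6↦6, 7↦10, 8↦5, 9↦2, 10↦1]  zeros at y ∈ ∅
  x = 1: [0↦4, 1↦6, 2↦10, 3↦5, 4↦2, 5↦1, 6↦2, 7↦5, 8↦10, 9↦6, 10↦4]  zeros at y ∈ ∅
  x = 2: [0↦8, 1↦9, 2↦1, 3↦6, 4↦2, 5↦0, 6↦0, 7↦2, 8↦6, 9↦1, 10↦9]  zeros at y ∈ {5, 6}
  x = 3: [0↦3, 1↦3, 2↦5, 3↦9, 4↦4, 5↦1, 6↦0, 7↦1, 8↦4, 9↦9, 10↦5]  zeros at y ∈ {6}
  x = 4: [0↦0, 1↦10, 2↦0, 3↦3, 4↦8, 5↦4, 6↦2, 7↦2, 8↦4, 9↦8, 10↦3]  zeros at y ∈ {0, 2}
  x = 5: [0↦10, 1↦8, 2↦8, 3↦10, 4↦3, 5↦9, 6↦6, 7↦5, 8↦6, 9↦9, 10↦3]  zeros at y ∈ ∅
  x = 6: [0↦0, 1↦8, 2↦7, 3↦8, 4↦0, 5↦5, 6↦1, 7↦10, 8↦10, 9↦1, 10↦5]  zeros at y ∈ {0, 4}
  x = 7: [0↦3, 1↦10, 2↦8, 3↦8, 4↦10, 5↦3, 6↦9, 7↦6, 8↦5, 9↦6, 10↦9]  zeros at y ∈ ∅
  x = 8: [0↦8, 1↦3, 2↦0, 3↦10, 4↦0, 5↦3, 6↦8, 7↦4, 8↦2, 9↦2, 10↦4]  zeros at y ∈ {2, 4}
  x = 9: [0↦4, 1↦9, 2↦5, 3↦3, 4↦3, 5↦5, 6↦9, 7↦4, 8↦1, 9↦0, 10↦1]  zeros at y ∈ {9}
  x = 10: [0↦2, 1↦6, 2↦1, 3↦9, 4↦8, 5↦9, 6↦1, 7↦6, 8↦2, 9↦0, 10↦0]  zeros at y ∈ {9, 10}
Collecting zeros: affine points = {(2, 5), (2, 6), (3, 6), (4, 0), (4, 2), (6, 0), (6, 4), (8, 2), (8, 4), (9, 9), (10, 9), (10, 10)}.
Total count |C(F_11)_aff| = 12.


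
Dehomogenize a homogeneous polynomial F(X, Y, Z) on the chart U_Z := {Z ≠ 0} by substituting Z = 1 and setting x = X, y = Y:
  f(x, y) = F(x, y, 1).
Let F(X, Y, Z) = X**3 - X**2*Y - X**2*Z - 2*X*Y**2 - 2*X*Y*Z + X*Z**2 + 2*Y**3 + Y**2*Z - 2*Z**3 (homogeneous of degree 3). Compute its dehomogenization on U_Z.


f(x, y) = x**3 - x**2*y - x**2 - 2*x*y**2 - 2*x*y + x + 2*y**3 + y**2 - 2

On U_Z we set Z = 1. Each monomial c·X^i·Y^j·Z^k in F becomes c·x^i·y^j·1^k = c·x^i·y^j.
Substituting Z = 1: F(X, Y, 1) = x**3 - x**2*y - x**2 - 2*x*y**2 - 2*x*y + x + 2*y**3 + y**2 - 2.
Note: deg(f) ≤ deg(F) = 3; strict inequality happens when F is divisible by Z (lost terms).


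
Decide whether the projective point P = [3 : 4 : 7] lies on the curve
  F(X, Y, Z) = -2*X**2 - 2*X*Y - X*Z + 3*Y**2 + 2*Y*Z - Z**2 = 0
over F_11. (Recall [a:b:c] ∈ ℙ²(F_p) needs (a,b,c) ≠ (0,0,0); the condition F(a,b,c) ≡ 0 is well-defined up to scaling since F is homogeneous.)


F(3,4,7) ≡ 3 (mod 11); P is NOT on the curve.

Evaluate F(3, 4, 7) term-by-term (mod 11).
  -2*X**2 ↦ -2·9·1·1 = -18
  -2*X*Y ↦ -2·3·4·1 = -24
  -X*Z ↦ -1·3·1·7 = -21
  3*Y**2 ↦ 3·1·16·1 = 48
  2*Y*Z ↦ 2·1·4·7 = 56
  -Z**2 ↦ -1·1·1·49 = -49
Sum: F(3, 4, 7) = (-18) + (-24) + (-21) + (48) + (56) + (-49) = -8.
Reducing mod 11: -8 ≡ 3 (mod 11).
Since F(a, b, c) ≡ 3 ≠ 0 (mod 11), P does NOT lie on the curve.


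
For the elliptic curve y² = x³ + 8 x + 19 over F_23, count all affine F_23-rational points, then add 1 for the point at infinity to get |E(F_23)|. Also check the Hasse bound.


Affine points = {(3, 1), (3, 22), (4, 0), (5, 0), (7, 2), (7, 21), (10, 8), (10, 15), (11, 9), (11, 14), (12, 7), (12, 16), (14, 0), (15, 8), (15, 15), (17, 10), (17, 13), (21, 8), (21, 15)}; affine count = 19; |E(F_23)| = 20.

Discriminant check: Δ ∝ 4a³ + 27b² = 4·8³ + 27·19² = 4·512 + 27·361 ≡ 19 (mod 23). Nonzero ⇒ E is nonsingular.
For each x ∈ F_23, compute rhs = x³ + 8·x + 19 mod 23, then count y ∈ F_23 with y² ≡ rhs.
  x = 0: rhs = 19, matching y values: none (0 points).
  x = 1: rhs = 5, matching y values: none (0 points).
  x = 2: rhs = 20, matching y values: none (0 points).
  x = 3: rhs = 1, matching y values: 1, 22 (2 points).
  x = 4: rhs = 0, matching y values: 0 (1 points).
  x = 5: rhs = 0, matching y values: 0 (1 points).
  x = 6: rhs = 7, matching y values: none (0 points).
  x = 7: rhs = 4, matching y values: 2, 21 (2 points).
  x = 8: rhs = 20, matching y values: none (0 points).
  x = 9: rhs = 15, matching y values: none (0 points).
  x = 10: rhs = 18, matching y values: 8, 15 (2 points).
  x = 11: rhs = 12, matching y values: 9, 14 (2 points).
  x = 12: rhs = 3, matching y values: 7, 16 (2 points).
  x = 13: rhs = 20, matching y values: none (0 points).
  x = 14: rhs = 0, matching y values: 0 (1 points).
  x = 15: rhs = 18, matching y values: 8, 15 (2 points).
  x = 16: rhs = 11, matching y values: none (0 points).
  x = 17: rhs = 8, matching y values: 10, 13 (2 points).
  x = 18: rhs = 15, matching y values: none (0 points).
  x = 19: rhs = 15, matching y values: none (0 points).
  x = 20: rhs = 14, matching y values: none (0 points).
  x = 21: rhs = 18, matching y values: 8, 15 (2 points).
  x = 22: rhs = 10, matching y values: none (0 points).
Total affine count: 19.
Full point count |E(F_23)| = 19 + 1 = 20.
Hasse bound: |20 − (23+1)| = |-4| = 4 ≤ 2√23 ≈ 9.5917 ✓.


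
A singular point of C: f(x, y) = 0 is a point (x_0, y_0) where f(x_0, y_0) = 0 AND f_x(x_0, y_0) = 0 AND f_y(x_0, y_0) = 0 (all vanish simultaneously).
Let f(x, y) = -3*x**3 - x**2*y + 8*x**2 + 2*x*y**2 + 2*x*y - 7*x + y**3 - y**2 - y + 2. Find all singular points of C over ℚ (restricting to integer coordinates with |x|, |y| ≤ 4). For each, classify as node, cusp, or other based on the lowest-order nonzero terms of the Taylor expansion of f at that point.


Singular points: {(1, 0)}; classification: node.

Compute partial derivatives:
  f_x = -9*x**2 - 2*x*y + 16*x + 2*y**2 + 2*y - 7.
  f_y = -x**2 + 4*x*y + 2*x + 3*y**2 - 2*y - 1.
Scan x_0 ∈ {−4, ..., 4}. For each x_0, f_y(x_0, y) is a polynomial in y; find its integer roots y ∈ {−4, ..., 4}, then test f_x and f at those candidates.
  x = -4: f_y(-4, y) = 3*y**2 - 18*y - 25; no integer root y with |y| ≤ 4.
  x = -3: f_y(-3, y) = 3*y**2 - 14*y - 16; no integer root y with |y| ≤ 4.
  x = -2: f_y(-2, y) = 3*y**2 - 10*y - 9; no integer root y with |y| ≤ 4.
  x = -1: f_y(-1, y) = 3*y**2 - 6*y - 4; no integer root y with |y| ≤ 4.
  x = 0: f_y(0, y) = 3*y**2 - 2*y - 1; vanishes at y ∈ {1}. (0, 1): f_x = -3 ≠ 0.
  x = 1: f_y(1, y) = 3*y**2 + 2*y; vanishes at y ∈ {0}. (1, 0): f_x = 0, f = 0 — SINGULAR.
  x = 2: f_y(2, y) = 3*y**2 + 6*y - 1; no integer root y with |y| ≤ 4.
  x = 3: f_y(3, y) = 3*y**2 + 10*y - 4; no integer root y with |y| ≤ 4.
  x = 4: f_y(4, y) = 3*y**2 + 14*y - 9; no integer root y with |y| ≤ 4.
Only singular point on the grid: (1, 0).
Classify: substitute x = 1 + u, y = 0 + v and expand: f = -3*u**3 - u**2*v - u**2 + 2*u*v**2 + v**3 + v**2.
No constant or linear terms (consistent with a singular point). Quadratic part: -u**2 + v**2. Cubic part: -3*u**3 - u**2*v + 2*u*v**2 + v**3.
The quadratic part v**2 - u**2 = (v − u)(v + u) splits into two distinct linear factors, so there are two distinct tangent lines y − 0 = ±(x − 1) — this is a node (ordinary double point).
Classification: node.
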